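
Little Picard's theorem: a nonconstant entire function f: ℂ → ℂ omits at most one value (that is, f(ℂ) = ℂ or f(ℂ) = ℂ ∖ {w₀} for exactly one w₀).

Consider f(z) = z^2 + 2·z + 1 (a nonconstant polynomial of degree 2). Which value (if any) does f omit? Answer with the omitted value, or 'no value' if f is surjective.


Little Picard bounds the complement of f(ℂ) to at most one point.
For every w ∈ ℂ, the equation p(z) − w = 0 is a nonconstant polynomial in z and hence has at least one root by the fundamental theorem of algebra. So p is surjective onto ℂ, omitting no value.

Omitted value: no value.


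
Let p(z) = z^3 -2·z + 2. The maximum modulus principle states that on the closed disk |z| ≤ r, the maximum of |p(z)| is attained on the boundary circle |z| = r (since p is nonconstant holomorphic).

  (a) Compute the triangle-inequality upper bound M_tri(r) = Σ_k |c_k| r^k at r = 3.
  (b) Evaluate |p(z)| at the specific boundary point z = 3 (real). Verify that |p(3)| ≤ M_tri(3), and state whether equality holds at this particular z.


Coefficients: c_0 = 2, c_1 = -2, c_2 = 0, c_3 = 1. Radius r = 3.
Part (a). Triangle bound: M_tri(r) = Σ_k |c_k| r^k
  = |2|·3^0 + |-2|·3^1 + |0|·3^2 + |1|·3^3
  = 2 + 6 + 0 + 27 = 35.
This bounds M(r) := max_{|z|=r} |p(z)| from above; equality holds iff all terms c_k z^k can be made to align in phase at a single z on |z|=r.
Part (b). At z = 3 (real, on the circle |z| = r):
  p(3) = (2)·3^0 + (-2)·3^1 + (0)·3^2 + (1)·3^3 = 23.
  |p(3)| = 23.
Check: |p(3)| = 23 ≤ 35 = M_tri(3). ✓ Equality does not hold at z = 3 (the coefficients have mixed signs, so the terms do not all align in phase there).

M_tri(3) = 35; |p(3)| = 23; equality at z=3: no.


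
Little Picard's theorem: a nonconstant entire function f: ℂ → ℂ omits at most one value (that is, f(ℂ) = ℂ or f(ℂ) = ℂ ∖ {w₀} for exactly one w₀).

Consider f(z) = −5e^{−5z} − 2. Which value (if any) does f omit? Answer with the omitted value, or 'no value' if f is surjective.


Little Picard bounds the complement of f(ℂ) to at most one point.
e^{−5z} is never zero on ℂ, so -5·e^{−5z} takes every value in ℂ ∖ {0}. Adding -2 shifts the range to ℂ ∖ {-2}. Thus f omits exactly the value -2.

Omitted value: -2.


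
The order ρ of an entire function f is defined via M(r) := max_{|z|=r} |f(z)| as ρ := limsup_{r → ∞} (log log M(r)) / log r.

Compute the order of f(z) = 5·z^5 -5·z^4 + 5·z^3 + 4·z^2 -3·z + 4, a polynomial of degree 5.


|f(z)| ≤ Σ|c_k|·r^k = O(r^5) as r → ∞. Polynomial growth is O(e^{r^ε}) for every ε > 0 (since r^5/e^{r^ε} → 0), so ρ ≤ ε for all ε > 0, i.e. ρ = 0. Every nonconstant polynomial has order 0.
Therefore ρ = 0.

Order ρ = 0.


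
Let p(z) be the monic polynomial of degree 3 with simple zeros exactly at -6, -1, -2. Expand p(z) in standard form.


The polynomial is p(z) = ∏_{α ∈ S} (z − α), where S = {-6, -1, -2}.
Expanding the product yields: p(z) = z^3 + 9·z^2 + 20·z + 12.
The resulting polynomial has degree 3 and real coefficients as required.

p(z) = z^3 + 9·z^2 + 20·z + 12.


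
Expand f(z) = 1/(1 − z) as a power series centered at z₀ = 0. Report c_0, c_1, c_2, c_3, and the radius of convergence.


Let w = z − z₀, so z = z₀ + w.
Then 1 − z = 1 − (z₀ + w) = (1 − z₀) − w = 1 − w.
f(z) = 1/(1 − w) = (1/(1)) · 1/(1 − w/(1)) = Σ_{n≥0} w^n / (1)^(n+1).
So c_n = 1/(1)^(n+1):
  c_0 = 1/(1)^1 = 1.
  c_1 = 1/(1)^2 = 1.
  c_2 = 1/(1)^3 = 1.
  c_3 = 1/(1)^4 = 1.
The series is valid for |w/d| < 1, i.e. |z − z₀| < |d|.
Radius of convergence: R = |1 − z₀| = |1| = 1 (distance from z₀ to the singularity z = 1).

c_0 = 1, c_1 = 1, c_2 = 1, c_3 = 1; R = 1.


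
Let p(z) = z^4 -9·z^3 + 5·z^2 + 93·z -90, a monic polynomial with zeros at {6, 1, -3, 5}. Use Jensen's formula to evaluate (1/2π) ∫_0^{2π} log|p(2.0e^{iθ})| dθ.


Zeros: -3, 1, 5, 6; r = 2.0.
Inside |z| < r: 1. Outside (|z| ≥ r): -3, 5, 6.
p(0) = -90, so log|p(0)| = log(90) = 4.4998.
Apply Jensen: I(r) = log|p(0)| + Σ_k log(r/|z_k|), summed over zeros inside |z| < r.
  log(r/|z_k|) for z_k = 1: log(2.0/1) = 0.6931
  Outside zeros (-3, 5, 6) contribute nothing to the Jensen sum.
Sum over inside zeros: 0.6931.
I(r) = log|p(0)| + (inside sum) = 4.4998 + 0.6931 = 5.1930.
Note: since some zeros are outside |z| ≤ r, the simplified n·log(r) form does NOT apply — only the inside zeros contribute.

I(r) ≈ 5.1930.


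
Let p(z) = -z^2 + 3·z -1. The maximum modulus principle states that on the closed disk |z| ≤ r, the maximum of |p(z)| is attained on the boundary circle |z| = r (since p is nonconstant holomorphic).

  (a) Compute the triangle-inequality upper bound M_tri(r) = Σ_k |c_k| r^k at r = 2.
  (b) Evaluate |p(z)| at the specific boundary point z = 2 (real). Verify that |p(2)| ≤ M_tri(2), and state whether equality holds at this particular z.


Coefficients: c_0 = -1, c_1 = 3, c_2 = -1. Radius r = 2.
Part (a). Triangle bound: M_tri(r) = Σ_k |c_k| r^k
  = |-1|·2^0 + |3|·2^1 + |-1|·2^2
  = 1 + 6 + 4 = 11.
This bounds M(r) := max_{|z|=r} |p(z)| from above; equality holds iff all terms c_k z^k can be made to align in phase at a single z on |z|=r.
Part (b). At z = 2 (real, on the circle |z| = r):
  p(2) = (-1)·2^0 + (3)·2^1 + (-1)·2^2 = 1.
  |p(2)| = 1.
Check: |p(2)| = 1 ≤ 11 = M_tri(2). ✓ Equality does not hold at z = 2 (the coefficients have mixed signs, so the terms do not all align in phase there).

M_tri(2) = 11; |p(2)| = 1; equality at z=2: no.


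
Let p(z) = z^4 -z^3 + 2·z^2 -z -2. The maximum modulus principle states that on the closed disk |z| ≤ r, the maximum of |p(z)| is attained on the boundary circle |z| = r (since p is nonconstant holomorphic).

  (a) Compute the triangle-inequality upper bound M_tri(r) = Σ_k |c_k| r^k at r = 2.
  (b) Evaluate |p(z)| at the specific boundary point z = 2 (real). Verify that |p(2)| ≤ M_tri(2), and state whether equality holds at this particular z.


Coefficients: c_0 = -2, c_1 = -1, c_2 = 2, c_3 = -1, c_4 = 1. Radius r = 2.
Part (a). Triangle bound: M_tri(r) = Σ_k |c_k| r^k
  = |-2|·2^0 + |-1|·2^1 + |2|·2^2 + |-1|·2^3 + |1|·2^4
  = 2 + 2 + 8 + 8 + 16 = 36.
This bounds M(r) := max_{|z|=r} |p(z)| from above; equality holds iff all terms c_k z^k can be made to align in phase at a single z on |z|=r.
Part (b). At z = 2 (real, on the circle |z| = r):
  p(2) = (-2)·2^0 + (-1)·2^1 + (2)·2^2 + (-1)·2^3 + (1)·2^4 = 12.
  |p(2)| = 12.
Check: |p(2)| = 12 ≤ 36 = M_tri(2). ✓ Equality does not hold at z = 2 (the coefficients have mixed signs, so the terms do not all align in phase there).

M_tri(2) = 36; |p(2)| = 12; equality at z=2: no.


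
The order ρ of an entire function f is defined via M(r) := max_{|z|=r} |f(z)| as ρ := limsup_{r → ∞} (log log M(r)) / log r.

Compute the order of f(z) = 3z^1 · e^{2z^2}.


M(r) = max_{|z|=r} |3|·|z|^1·|e^{2z^2}| = 3·r^1 · e^{2r^2} (the factors attain their maxima compatibly on |z|=r). Then log M(r) = log 3 + 1·log r + 2r^2, dominated by the last term, so log log M(r) ~ 2·log r. The polynomial factor 3z^1 contributes only a log r term and does not affect the order. ρ = 2.
Therefore ρ = 2.

Order ρ = 2.


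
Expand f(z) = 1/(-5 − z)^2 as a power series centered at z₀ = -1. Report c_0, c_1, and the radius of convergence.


Let w = z − z₀, so z = z₀ + w.
Then -5 − z = -5 − (z₀ + w) = (-5 − z₀) − w = -4 − w.
f(z) = 1/(-4 − w)^2 = (1/(-4)^2) · (1 − w/(-4))^{−2}.
By the binomial series (1−u)^{−2} = Σ_{n≥0} C(n+1, 1) u^n for |u|<1, with u = w/(-4):
  c_n = C(n+1, 1) / (-4)^(n+2).
  c_0 = 1/(-4)^2 = 1/16.
  c_1 = 2/(-4)^3 = -1/32.
The series is valid for |w/d| < 1, i.e. |z − z₀| < |d|.
Radius of convergence: R = |-5 − z₀| = |-4| = 4 (distance from z₀ to the singularity z = -5).

c_0 = 1/16, c_1 = -1/32; R = 4.


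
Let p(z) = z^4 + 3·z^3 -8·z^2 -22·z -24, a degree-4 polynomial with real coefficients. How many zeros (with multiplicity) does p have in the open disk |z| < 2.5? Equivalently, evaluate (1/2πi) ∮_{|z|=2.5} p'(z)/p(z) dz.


The zeros of p are: 3, -4, (-1 + 1i), (-1 - 1i).
Their magnitudes are: 3, 4, 1.414, 1.414.
Zeros with |z| < R = 2.5: (-1 + 1i), (-1 - 1i).
Count = 2.
By the argument principle, (1/2πi) ∮_{|z|=R} p'(z)/p(z) dz equals exactly this count.

Number of zeros inside |z| < 2.5: 2.


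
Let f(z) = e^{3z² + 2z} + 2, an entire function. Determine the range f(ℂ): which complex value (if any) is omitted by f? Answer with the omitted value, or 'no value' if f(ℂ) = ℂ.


Little Picard bounds the complement of f(ℂ) to at most one point.
The exponent g(z) = 3z² + 2z is a nonconstant polynomial, hence surjective onto ℂ. So e^{g(z)} takes every value in {e^w : w ∈ ℂ} = ℂ ∖ {0}. Adding 2 shifts the range to ℂ ∖ {2}. f omits exactly 2.

Omitted value: 2.


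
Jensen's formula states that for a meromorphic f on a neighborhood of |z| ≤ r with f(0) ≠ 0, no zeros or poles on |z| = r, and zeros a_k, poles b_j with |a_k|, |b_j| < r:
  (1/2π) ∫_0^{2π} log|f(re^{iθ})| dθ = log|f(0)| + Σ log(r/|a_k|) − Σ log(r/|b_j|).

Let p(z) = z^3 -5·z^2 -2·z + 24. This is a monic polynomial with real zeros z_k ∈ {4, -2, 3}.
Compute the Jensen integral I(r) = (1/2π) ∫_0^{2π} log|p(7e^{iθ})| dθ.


Zeros: -2, 3, 4; r = 7.
Inside |z| < r: -2, 3, 4. Outside (|z| ≥ r): ∅.
p(0) = 24, so log|p(0)| = log(24) = 3.1781.
Apply Jensen: I(r) = log|p(0)| + Σ_k log(r/|z_k|), summed over zeros inside |z| < r.
  log(r/|z_k|) for z_k = 4: log(7/4) = 0.5596
  log(r/|z_k|) for z_k = -2: log(7/2) = 1.2528
  log(r/|z_k|) for z_k = 3: log(7/3) = 0.8473
Sum over inside zeros: 2.6597.
I(r) = log|p(0)| + (inside sum) = 3.1781 + 2.6597 = 5.8377.
Closed form (all zeros inside, monic): I(r) = n·log(r) = 3·log(7) = 5.8377. ✓

I(r) ≈ 5.8377.


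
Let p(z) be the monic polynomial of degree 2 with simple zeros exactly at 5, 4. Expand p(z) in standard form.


The polynomial is p(z) = ∏_{α ∈ S} (z − α), where S = {5, 4}.
Expanding the product yields: p(z) = z^2 -9·z + 20.
The resulting polynomial has degree 2 and real coefficients as required.

p(z) = z^2 -9·z + 20.


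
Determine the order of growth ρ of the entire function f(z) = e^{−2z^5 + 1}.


|e^{−2z^5 + 1}| = e^{Re(-2·z^5) + 1} ≤ e^{2|z|^5 + 1} = e^{2r^5 + 1} on |z| = r, so ρ ≤ 5. Choosing z on |z|=r so that -2·z^5 is real positive (always possible by picking arg z appropriately) gives |f(z)| = e^{2r^5 + 1}, matching the bound. The additive constant 1 does not affect log log M(r) ~ 5·log r. Hence ρ = 5.
Therefore ρ = 5.

Order ρ = 5.


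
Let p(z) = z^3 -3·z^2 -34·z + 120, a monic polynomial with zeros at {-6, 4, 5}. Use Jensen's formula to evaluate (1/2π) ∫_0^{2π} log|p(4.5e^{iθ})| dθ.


Zeros: -6, 4, 5; r = 4.5.
Inside |z| < r: 4. Outside (|z| ≥ r): -6, 5.
p(0) = 120, so log|p(0)| = log(120) = 4.7875.
Apply Jensen: I(r) = log|p(0)| + Σ_k log(r/|z_k|), summed over zeros inside |z| < r.
  log(r/|z_k|) for z_k = 4: log(4.5/4) = 0.1178
  Outside zeros (-6, 5) contribute nothing to the Jensen sum.
Sum over inside zeros: 0.1178.
I(r) = log|p(0)| + (inside sum) = 4.7875 + 0.1178 = 4.9053.
Note: since some zeros are outside |z| ≤ r, the simplified n·log(r) form does NOT apply — only the inside zeros contribute.

I(r) ≈ 4.9053.


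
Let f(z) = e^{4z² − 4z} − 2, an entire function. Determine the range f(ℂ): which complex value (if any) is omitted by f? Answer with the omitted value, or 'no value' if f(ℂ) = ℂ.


Little Picard bounds the complement of f(ℂ) to at most one point.
The exponent g(z) = 4z² − 4z is a nonconstant polynomial, hence surjective onto ℂ. So e^{g(z)} takes every value in {e^w : w ∈ ℂ} = ℂ ∖ {0}. Adding -2 shifts the range to ℂ ∖ {-2}. f omits exactly -2.

Omitted value: -2.


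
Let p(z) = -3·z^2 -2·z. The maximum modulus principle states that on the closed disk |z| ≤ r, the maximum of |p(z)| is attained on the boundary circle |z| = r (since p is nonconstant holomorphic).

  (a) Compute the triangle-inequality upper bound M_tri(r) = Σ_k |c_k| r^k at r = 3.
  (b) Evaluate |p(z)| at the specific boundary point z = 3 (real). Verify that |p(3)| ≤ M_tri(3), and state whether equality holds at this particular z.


Coefficients: c_0 = 0, c_1 = -2, c_2 = -3. Radius r = 3.
Part (a). Triangle bound: M_tri(r) = Σ_k |c_k| r^k
  = |0|·3^0 + |-2|·3^1 + |-3|·3^2
  = 0 + 6 + 27 = 33.
This bounds M(r) := max_{|z|=r} |p(z)| from above; equality holds iff all terms c_k z^k can be made to align in phase at a single z on |z|=r.
Part (b). At z = 3 (real, on the circle |z| = r):
  p(3) = (0)·3^0 + (-2)·3^1 + (-3)·3^2 = -33.
  |p(3)| = 33.
Since all nonzero coefficients share the same sign, |p(3)| = 33 = M_tri(3); the triangle bound is attained at z = 3, so in fact M(r) = 33.

M_tri(3) = 33; |p(3)| = 33; equality at z=3: yes.


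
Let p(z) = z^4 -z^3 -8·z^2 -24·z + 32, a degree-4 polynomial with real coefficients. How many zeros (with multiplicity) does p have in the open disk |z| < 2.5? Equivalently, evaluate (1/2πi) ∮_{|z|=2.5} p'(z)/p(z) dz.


The zeros of p are: (-2 + 2i), (-2 - 2i), 1, 4.
Their magnitudes are: 2.828, 2.828, 1, 4.
Zeros with |z| < R = 2.5: 1.
Count = 1.
By the argument principle, (1/2πi) ∮_{|z|=R} p'(z)/p(z) dz equals exactly this count.

Number of zeros inside |z| < 2.5: 1.


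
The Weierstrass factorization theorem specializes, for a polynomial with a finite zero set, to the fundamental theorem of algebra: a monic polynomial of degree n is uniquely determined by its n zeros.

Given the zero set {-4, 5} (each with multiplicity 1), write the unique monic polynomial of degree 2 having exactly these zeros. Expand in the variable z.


The polynomial is p(z) = ∏_{α ∈ S} (z − α), where S = {-4, 5}.
Expanding the product yields: p(z) = z^2 -z -20.
The resulting polynomial has degree 2 and real coefficients as required.

p(z) = z^2 -z -20.


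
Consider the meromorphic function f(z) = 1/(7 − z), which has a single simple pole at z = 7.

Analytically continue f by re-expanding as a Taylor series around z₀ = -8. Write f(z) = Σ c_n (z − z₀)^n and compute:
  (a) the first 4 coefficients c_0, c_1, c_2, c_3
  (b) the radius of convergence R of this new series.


Let w = z − z₀, so z = z₀ + w.
Then 7 − z = 7 − (z₀ + w) = (7 − z₀) − w = 15 − w.
f(z) = 1/(15 − w) = (1/(15)) · 1/(1 − w/(15)) = Σ_{n≥0} w^n / (15)^(n+1).
So c_n = 1/(15)^(n+1):
  c_0 = 1/(15)^1 = 1/15.
  c_1 = 1/(15)^2 = 1/225.
  c_2 = 1/(15)^3 = 1/3375.
  c_3 = 1/(15)^4 = 1/50625.
The series is valid for |w/d| < 1, i.e. |z − z₀| < |d|.
Radius of convergence: R = |7 − z₀| = |15| = 15 (distance from z₀ to the singularity z = 7).

c_0 = 1/15, c_1 = 1/225, c_2 = 1/3375, c_3 = 1/50625; R = 15.


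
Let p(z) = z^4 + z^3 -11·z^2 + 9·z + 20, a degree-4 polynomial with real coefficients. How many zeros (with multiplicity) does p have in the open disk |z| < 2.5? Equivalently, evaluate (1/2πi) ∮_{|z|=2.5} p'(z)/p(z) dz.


The zeros of p are: -4, (2 + 1i), (2 - 1i), -1.
Their magnitudes are: 4, 2.236, 2.236, 1.
Zeros with |z| < R = 2.5: (2 + 1i), (2 - 1i), -1.
Count = 3.
By the argument principle, (1/2πi) ∮_{|z|=R} p'(z)/p(z) dz equals exactly this count.

Number of zeros inside |z| < 2.5: 3.


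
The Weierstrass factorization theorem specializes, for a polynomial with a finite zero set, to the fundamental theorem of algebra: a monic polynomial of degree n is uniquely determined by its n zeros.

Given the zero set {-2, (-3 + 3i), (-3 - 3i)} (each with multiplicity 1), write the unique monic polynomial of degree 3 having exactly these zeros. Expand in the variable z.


The polynomial is p(z) = ∏_{α ∈ S} (z − α), where S = {-2, (-3 + 3i), (-3 - 3i)}.
Expanding the product yields: p(z) = z^3 + 8·z^2 + 30·z + 36.
Note conjugate pairs combine to real quadratics: (z − (-3+3i))(z − (-3−3i)) = z² + 6z + 18.
The resulting polynomial has degree 3 and real coefficients as required.

p(z) = z^3 + 8·z^2 + 30·z + 36.


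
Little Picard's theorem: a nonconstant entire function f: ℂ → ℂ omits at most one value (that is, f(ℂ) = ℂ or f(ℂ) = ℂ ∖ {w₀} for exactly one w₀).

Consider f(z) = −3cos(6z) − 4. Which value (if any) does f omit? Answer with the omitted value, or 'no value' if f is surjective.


Little Picard bounds the complement of f(ℂ) to at most one point.
cos is entire and surjective onto ℂ: for every w ∈ ℂ, cos(ζ) = w has a solution ζ ∈ ℂ (e.g., via the complex inverse arccos). With ζ = 6z this gives z = ζ/(6). Then -3·cos(6z) takes every value in -3·ℂ = ℂ, and adding -4 is a bijection of ℂ. So f is surjective and omits no value. (Note: only on the real line is cos bounded by [−1, 1].)

Omitted value: no value.


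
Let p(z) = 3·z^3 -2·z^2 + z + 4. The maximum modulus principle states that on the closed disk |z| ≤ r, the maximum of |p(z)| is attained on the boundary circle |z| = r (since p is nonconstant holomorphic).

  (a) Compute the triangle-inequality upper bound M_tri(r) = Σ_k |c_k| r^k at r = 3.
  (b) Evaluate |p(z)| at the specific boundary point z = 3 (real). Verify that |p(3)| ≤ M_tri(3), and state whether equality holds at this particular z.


Coefficients: c_0 = 4, c_1 = 1, c_2 = -2, c_3 = 3. Radius r = 3.
Part (a). Triangle bound: M_tri(r) = Σ_k |c_k| r^k
  = |4|·3^0 + |1|·3^1 + |-2|·3^2 + |3|·3^3
  = 4 + 3 + 18 + 81 = 106.
This bounds M(r) := max_{|z|=r} |p(z)| from above; equality holds iff all terms c_k z^k can be made to align in phase at a single z on |z|=r.
Part (b). At z = 3 (real, on the circle |z| = r):
  p(3) = (4)·3^0 + (1)·3^1 + (-2)·3^2 + (3)·3^3 = 70.
  |p(3)| = 70.
Check: |p(3)| = 70 ≤ 106 = M_tri(3). ✓ Equality does not hold at z = 3 (the coefficients have mixed signs, so the terms do not all align in phase there).

M_tri(3) = 106; |p(3)| = 70; equality at z=3: no.


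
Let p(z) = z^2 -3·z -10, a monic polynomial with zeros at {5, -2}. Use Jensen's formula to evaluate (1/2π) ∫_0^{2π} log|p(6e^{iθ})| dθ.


Zeros: -2, 5; r = 6.
Inside |z| < r: -2, 5. Outside (|z| ≥ r): ∅.
p(0) = -10, so log|p(0)| = log(10) = 2.3026.
Apply Jensen: I(r) = log|p(0)| + Σ_k log(r/|z_k|), summed over zeros inside |z| < r.
  log(r/|z_k|) for z_k = 5: log(6/5) = 0.1823
  log(r/|z_k|) for z_k = -2: log(6/2) = 1.0986
Sum over inside zeros: 1.2809.
I(r) = log|p(0)| + (inside sum) = 2.3026 + 1.2809 = 3.5835.
Closed form (all zeros inside, monic): I(r) = n·log(r) = 2·log(6) = 3.5835. ✓

I(r) ≈ 3.5835.


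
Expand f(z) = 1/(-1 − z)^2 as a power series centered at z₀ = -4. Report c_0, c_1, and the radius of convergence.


Let w = z − z₀, so z = z₀ + w.
Then -1 − z = -1 − (z₀ + w) = (-1 − z₀) − w = 3 − w.
f(z) = 1/(3 − w)^2 = (1/(3)^2) · (1 − w/(3))^{−2}.
By the binomial series (1−u)^{−2} = Σ_{n≥0} C(n+1, 1) u^n for |u|<1, with u = w/(3):
  c_n = C(n+1, 1) / (3)^(n+2).
  c_0 = 1/(3)^2 = 1/9.
  c_1 = 2/(3)^3 = 2/27.
The series is valid for |w/d| < 1, i.e. |z − z₀| < |d|.
Radius of convergence: R = |-1 − z₀| = |3| = 3 (distance from z₀ to the singularity z = -1).

c_0 = 1/9, c_1 = 2/27; R = 3.


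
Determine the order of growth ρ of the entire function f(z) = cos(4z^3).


Write cos(w) = (e^{iw} ± e^{−iw})/(2 or 2i), so |cos(w)| ≤ e^{|w|}. With w = 4z^3, |w| ≤ 4r^3 + 0 on |z|=r, giving M(r) ≤ e^{4r^3 + 0} and ρ ≤ 3. For the lower bound, choose z on |z|=r with 4z^3 purely imaginary of modulus 4r^3; then |cos(4z^3)| grows like e^{4r^3}/2, so ρ ≥ 3. Hence ρ = 3.
Therefore ρ = 3.

Order ρ = 3.


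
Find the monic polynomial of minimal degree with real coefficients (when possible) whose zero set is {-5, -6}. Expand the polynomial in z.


The polynomial is p(z) = ∏_{α ∈ S} (z − α), where S = {-5, -6}.
Expanding the product yields: p(z) = z^2 + 11·z + 30.
The resulting polynomial has degree 2 and real coefficients as required.

p(z) = z^2 + 11·z + 30.


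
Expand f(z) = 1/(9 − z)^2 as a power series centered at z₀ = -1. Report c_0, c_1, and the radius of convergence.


Let w = z − z₀, so z = z₀ + w.
Then 9 − z = 9 − (z₀ + w) = (9 − z₀) − w = 10 − w.
f(z) = 1/(10 − w)^2 = (1/(10)^2) · (1 − w/(10))^{−2}.
By the binomial series (1−u)^{−2} = Σ_{n≥0} C(n+1, 1) u^n for |u|<1, with u = w/(10):
  c_n = C(n+1, 1) / (10)^(n+2).
  c_0 = 1/(10)^2 = 1/100.
  c_1 = 2/(10)^3 = 1/500.
The series is valid for |w/d| < 1, i.e. |z − z₀| < |d|.
Radius of convergence: R = |9 − z₀| = |10| = 10 (distance from z₀ to the singularity z = 9).

c_0 = 1/100, c_1 = 1/500; R = 10.


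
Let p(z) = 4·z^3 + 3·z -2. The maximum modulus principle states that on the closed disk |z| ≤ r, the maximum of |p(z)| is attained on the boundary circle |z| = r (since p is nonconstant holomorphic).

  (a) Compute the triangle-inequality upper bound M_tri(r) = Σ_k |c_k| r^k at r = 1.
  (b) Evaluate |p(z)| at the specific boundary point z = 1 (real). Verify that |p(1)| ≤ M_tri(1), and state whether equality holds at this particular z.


Coefficients: c_0 = -2, c_1 = 3, c_2 = 0, c_3 = 4. Radius r = 1.
Part (a). Triangle bound: M_tri(r) = Σ_k |c_k| r^k
  = |-2|·1^0 + |3|·1^1 + |0|·1^2 + |4|·1^3
  = 2 + 3 + 0 + 4 = 9.
This bounds M(r) := max_{|z|=r} |p(z)| from above; equality holds iff all terms c_k z^k can be made to align in phase at a single z on |z|=r.
Part (b). At z = 1 (real, on the circle |z| = r):
  p(1) = (-2)·1^0 + (3)·1^1 + (0)·1^2 + (4)·1^3 = 5.
  |p(1)| = 5.
Check: |p(1)| = 5 ≤ 9 = M_tri(1). ✓ Equality does not hold at z = 1 (the coefficients have mixed signs, so the terms do not all align in phase there).

M_tri(1) = 9; |p(1)| = 5; equality at z=1: no.


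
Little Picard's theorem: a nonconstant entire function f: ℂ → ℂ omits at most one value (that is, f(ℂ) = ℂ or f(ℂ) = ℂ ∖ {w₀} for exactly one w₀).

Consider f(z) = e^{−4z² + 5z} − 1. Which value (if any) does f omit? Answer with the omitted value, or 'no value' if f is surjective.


Little Picard bounds the complement of f(ℂ) to at most one point.
The exponent g(z) = −4z² + 5z is a nonconstant polynomial, hence surjective onto ℂ. So e^{g(z)} takes every value in {e^w : w ∈ ℂ} = ℂ ∖ {0}. Adding -1 shifts the range to ℂ ∖ {-1}. f omits exactly -1.

Omitted value: -1.


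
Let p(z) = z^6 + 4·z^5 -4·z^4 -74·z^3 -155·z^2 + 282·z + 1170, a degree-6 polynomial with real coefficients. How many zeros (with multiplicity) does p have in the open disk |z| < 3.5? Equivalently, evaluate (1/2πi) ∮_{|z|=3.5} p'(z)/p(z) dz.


The zeros of p are: (-2 + 3i), (-2 - 3i), (-3 + 1i), (-3 - 1i), 3, 3.
Their magnitudes are: 3.606, 3.606, 3.162, 3.162, 3, 3.
Zeros with |z| < R = 3.5: (-3 + 1i), (-3 - 1i), 3, 3.
Count = 4.
By the argument principle, (1/2πi) ∮_{|z|=R} p'(z)/p(z) dz equals exactly this count.

Number of zeros inside |z| < 3.5: 4.


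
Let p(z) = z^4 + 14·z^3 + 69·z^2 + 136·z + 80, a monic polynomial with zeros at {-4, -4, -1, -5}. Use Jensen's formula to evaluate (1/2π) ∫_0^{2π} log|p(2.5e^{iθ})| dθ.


Zeros: -5, -4, -4, -1; r = 2.5.
Inside |z| < r: -1. Outside (|z| ≥ r): -5, -4, -4.
p(0) = 80, so log|p(0)| = log(80) = 4.3820.
Apply Jensen: I(r) = log|p(0)| + Σ_k log(r/|z_k|), summed over zeros inside |z| < r.
  log(r/|z_k|) for z_k = -1: log(2.5/1) = 0.9163
  Outside zeros (-5, -4, -4) contribute nothing to the Jensen sum.
Sum over inside zeros: 0.9163.
I(r) = log|p(0)| + (inside sum) = 4.3820 + 0.9163 = 5.2983.
Note: since some zeros are outside |z| ≤ r, the simplified n·log(r) form does NOT apply — only the inside zeros contribute.

I(r) ≈ 5.2983.


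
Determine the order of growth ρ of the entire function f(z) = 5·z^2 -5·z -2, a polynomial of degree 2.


|f(z)| ≤ Σ|c_k|·r^k = O(r^2) as r → ∞. Polynomial growth is O(e^{r^ε}) for every ε > 0 (since r^2/e^{r^ε} → 0), so ρ ≤ ε for all ε > 0, i.e. ρ = 0. Every nonconstant polynomial has order 0.
Therefore ρ = 0.

Order ρ = 0.


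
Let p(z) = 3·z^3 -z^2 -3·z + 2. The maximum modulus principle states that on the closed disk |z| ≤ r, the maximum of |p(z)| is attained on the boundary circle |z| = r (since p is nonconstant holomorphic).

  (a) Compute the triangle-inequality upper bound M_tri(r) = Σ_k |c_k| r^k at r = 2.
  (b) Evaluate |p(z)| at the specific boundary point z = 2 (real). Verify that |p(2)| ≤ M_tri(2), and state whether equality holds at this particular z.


Coefficients: c_0 = 2, c_1 = -3, c_2 = -1, c_3 = 3. Radius r = 2.
Part (a). Triangle bound: M_tri(r) = Σ_k |c_k| r^k
  = |2|·2^0 + |-3|·2^1 + |-1|·2^2 + |3|·2^3
  = 2 + 6 + 4 + 24 = 36.
This bounds M(r) := max_{|z|=r} |p(z)| from above; equality holds iff all terms c_k z^k can be made to align in phase at a single z on |z|=r.
Part (b). At z = 2 (real, on the circle |z| = r):
  p(2) = (2)·2^0 + (-3)·2^1 + (-1)·2^2 + (3)·2^3 = 16.
  |p(2)| = 16.
Check: |p(2)| = 16 ≤ 36 = M_tri(2). ✓ Equality does not hold at z = 2 (the coefficients have mixed signs, so the terms do not all align in phase there).

M_tri(2) = 36; |p(2)| = 16; equality at z=2: no.


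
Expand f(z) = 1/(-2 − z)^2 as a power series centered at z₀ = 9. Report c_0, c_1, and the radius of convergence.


Let w = z − z₀, so z = z₀ + w.
Then -2 − z = -2 − (z₀ + w) = (-2 − z₀) − w = -11 − w.
f(z) = 1/(-11 − w)^2 = (1/(-11)^2) · (1 − w/(-11))^{−2}.
By the binomial series (1−u)^{−2} = Σ_{n≥0} C(n+1, 1) u^n for |u|<1, with u = w/(-11):
  c_n = C(n+1, 1) / (-11)^(n+2).
  c_0 = 1/(-11)^2 = 1/121.
  c_1 = 2/(-11)^3 = -2/1331.
The series is valid for |w/d| < 1, i.e. |z − z₀| < |d|.
Radius of convergence: R = |-2 − z₀| = |-11| = 11 (distance from z₀ to the singularity z = -2).

c_0 = 1/121, c_1 = -2/1331; R = 11.


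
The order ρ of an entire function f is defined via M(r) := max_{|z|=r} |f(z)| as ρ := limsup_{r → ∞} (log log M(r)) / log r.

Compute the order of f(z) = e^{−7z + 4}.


|e^{−7z + 4}| = e^{Re(-7·z) + 4} ≤ e^{7|z|^1 + 4} = e^{7r^1 + 4} on |z| = r, so ρ ≤ 1. Choosing z on |z|=r so that -7·z is real positive (always possible by picking arg z appropriately) gives |f(z)| = e^{7r^1 + 4}, matching the bound. The additive constant 4 does not affect log log M(r) ~ 1·log r. Hence ρ = 1.
Therefore ρ = 1.

Order ρ = 1.


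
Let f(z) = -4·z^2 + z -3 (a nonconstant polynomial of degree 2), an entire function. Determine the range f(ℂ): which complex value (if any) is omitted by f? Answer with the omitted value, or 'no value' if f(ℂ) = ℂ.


Little Picard bounds the complement of f(ℂ) to at most one point.
For every w ∈ ℂ, the equation p(z) − w = 0 is a nonconstant polynomial in z and hence has at least one root by the fundamental theorem of algebra. So p is surjective onto ℂ, omitting no value.

Omitted value: no value.


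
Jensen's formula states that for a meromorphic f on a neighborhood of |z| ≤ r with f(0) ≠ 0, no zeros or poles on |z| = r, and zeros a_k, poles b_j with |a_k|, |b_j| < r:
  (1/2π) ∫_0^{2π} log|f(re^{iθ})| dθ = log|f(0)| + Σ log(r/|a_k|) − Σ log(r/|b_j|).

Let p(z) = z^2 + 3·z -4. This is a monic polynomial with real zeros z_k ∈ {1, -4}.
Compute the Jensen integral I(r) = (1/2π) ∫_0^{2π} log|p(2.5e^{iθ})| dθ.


Zeros: -4, 1; r = 2.5.
Inside |z| < r: 1. Outside (|z| ≥ r): -4.
p(0) = -4, so log|p(0)| = log(4) = 1.3863.
Apply Jensen: I(r) = log|p(0)| + Σ_k log(r/|z_k|), summed over zeros inside |z| < r.
  log(r/|z_k|) for z_k = 1: log(2.5/1) = 0.9163
  Outside zeros (-4) contribute nothing to the Jensen sum.
Sum over inside zeros: 0.9163.
I(r) = log|p(0)| + (inside sum) = 1.3863 + 0.9163 = 2.3026.
Note: since some zeros are outside |z| ≤ r, the simplified n·log(r) form does NOT apply — only the inside zeros contribute.

I(r) ≈ 2.3026.


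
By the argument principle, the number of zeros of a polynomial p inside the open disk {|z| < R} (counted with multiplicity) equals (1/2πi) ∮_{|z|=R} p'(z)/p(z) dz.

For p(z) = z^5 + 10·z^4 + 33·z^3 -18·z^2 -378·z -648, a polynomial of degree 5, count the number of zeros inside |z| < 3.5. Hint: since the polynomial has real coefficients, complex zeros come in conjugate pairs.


The zeros of p are: -3, 3, (-3 + 3i), (-3 - 3i), -4.
Their magnitudes are: 3, 3, 4.243, 4.243, 4.
Zeros with |z| < R = 3.5: -3, 3.
Count = 2.
By the argument principle, (1/2πi) ∮_{|z|=R} p'(z)/p(z) dz equals exactly this count.

Number of zeros inside |z| < 3.5: 2.


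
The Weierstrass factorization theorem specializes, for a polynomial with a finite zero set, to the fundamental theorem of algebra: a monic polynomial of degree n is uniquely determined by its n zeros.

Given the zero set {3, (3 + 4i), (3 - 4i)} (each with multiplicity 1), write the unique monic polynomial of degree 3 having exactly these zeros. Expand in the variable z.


The polynomial is p(z) = ∏_{α ∈ S} (z − α), where S = {3, (3 + 4i), (3 - 4i)}.
Expanding the product yields: p(z) = z^3 -9·z^2 + 43·z -75.
Note conjugate pairs combine to real quadratics: (z − (3+4i))(z − (3−4i)) = z² − 6z + 25.
The resulting polynomial has degree 3 and real coefficients as required.

p(z) = z^3 -9·z^2 + 43·z -75.


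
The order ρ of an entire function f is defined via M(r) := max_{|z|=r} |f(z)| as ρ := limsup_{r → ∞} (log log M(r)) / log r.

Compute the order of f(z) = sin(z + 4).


sin(w) is a linear combination of e^{iw} and e^{−iw} (or e^w, e^{−w} in the hyperbolic case), so |sin(w)| ≤ e^{|w|}. With w = z + 4, |w| ≤ 1|z| + 4 = 1r + 4 on |z| = r, giving M(r) ≤ e^{1r + 4}, so ρ ≤ 1. On a suitable ray (z = it for sin/cos; z = t for sinh/cosh, t real → ∞), |sin(z + 4)| grows like e^{1|t|}/2, so ρ ≥ 1. Hence ρ = 1.
Therefore ρ = 1.

Order ρ = 1.


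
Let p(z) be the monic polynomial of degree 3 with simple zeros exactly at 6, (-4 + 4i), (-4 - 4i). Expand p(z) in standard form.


The polynomial is p(z) = ∏_{α ∈ S} (z − α), where S = {6, (-4 + 4i), (-4 - 4i)}.
Expanding the product yields: p(z) = z^3 + 2·z^2 -16·z -192.
Note conjugate pairs combine to real quadratics: (z − (-4+4i))(z − (-4−4i)) = z² + 8z + 32.
The resulting polynomial has degree 3 and real coefficients as required.

p(z) = z^3 + 2·z^2 -16·z -192.


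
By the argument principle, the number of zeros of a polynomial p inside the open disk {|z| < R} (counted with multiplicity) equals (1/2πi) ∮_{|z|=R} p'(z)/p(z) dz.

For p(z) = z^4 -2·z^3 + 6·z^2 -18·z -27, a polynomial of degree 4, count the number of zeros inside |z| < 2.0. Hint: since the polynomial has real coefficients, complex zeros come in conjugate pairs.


The zeros of p are: -1, 3, (0 + 3i), (0 - 3i).
Their magnitudes are: 1, 3, 3, 3.
Zeros with |z| < R = 2.0: -1.
Count = 1.
By the argument principle, (1/2πi) ∮_{|z|=R} p'(z)/p(z) dz equals exactly this count.

Number of zeros inside |z| < 2.0: 1.


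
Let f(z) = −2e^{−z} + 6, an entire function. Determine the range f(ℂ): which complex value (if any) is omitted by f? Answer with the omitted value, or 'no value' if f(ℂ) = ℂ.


Little Picard bounds the complement of f(ℂ) to at most one point.
e^{−z} is never zero on ℂ, so -2·e^{−z} takes every value in ℂ ∖ {0}. Adding 6 shifts the range to ℂ ∖ {6}. Thus f omits exactly the value 6.

Omitted value: 6.


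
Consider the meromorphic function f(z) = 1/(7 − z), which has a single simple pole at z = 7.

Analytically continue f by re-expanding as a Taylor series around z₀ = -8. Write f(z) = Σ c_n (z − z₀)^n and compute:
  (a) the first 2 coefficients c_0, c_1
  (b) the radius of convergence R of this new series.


Let w = z − z₀, so z = z₀ + w.
Then 7 − z = 7 − (z₀ + w) = (7 − z₀) − w = 15 − w.
f(z) = 1/(15 − w) = (1/(15)) · 1/(1 − w/(15)) = Σ_{n≥0} w^n / (15)^(n+1).
So c_n = 1/(15)^(n+1):
  c_0 = 1/(15)^1 = 1/15.
  c_1 = 1/(15)^2 = 1/225.
The series is valid for |w/d| < 1, i.e. |z − z₀| < |d|.
Radius of convergence: R = |7 − z₀| = |15| = 15 (distance from z₀ to the singularity z = 7).

c_0 = 1/15, c_1 = 1/225; R = 15.


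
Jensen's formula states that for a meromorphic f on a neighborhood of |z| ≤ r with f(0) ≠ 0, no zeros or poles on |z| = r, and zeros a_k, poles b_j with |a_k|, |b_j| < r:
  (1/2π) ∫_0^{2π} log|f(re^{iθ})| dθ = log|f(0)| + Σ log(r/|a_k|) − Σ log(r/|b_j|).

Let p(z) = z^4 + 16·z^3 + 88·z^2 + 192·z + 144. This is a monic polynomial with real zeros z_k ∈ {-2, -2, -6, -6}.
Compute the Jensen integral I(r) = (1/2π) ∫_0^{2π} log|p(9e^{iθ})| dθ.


Zeros: -6, -6, -2, -2; r = 9.
Inside |z| < r: -6, -6, -2, -2. Outside (|z| ≥ r): ∅.
p(0) = 144, so log|p(0)| = log(144) = 4.9698.
Apply Jensen: I(r) = log|p(0)| + Σ_k log(r/|z_k|), summed over zeros inside |z| < r.
  log(r/|z_k|) for z_k = -2: log(9/2) = 1.5041
  log(r/|z_k|) for z_k = -2: log(9/2) = 1.5041
  log(r/|z_k|) for z_k = -6: log(9/6) = 0.4055
  log(r/|z_k|) for z_k = -6: log(9/6) = 0.4055
Sum over inside zeros: 3.8191.
I(r) = log|p(0)| + (inside sum) = 4.9698 + 3.8191 = 8.7889.
Closed form (all zeros inside, monic): I(r) = n·log(r) = 4·log(9) = 8.7889. ✓

I(r) ≈ 8.7889.


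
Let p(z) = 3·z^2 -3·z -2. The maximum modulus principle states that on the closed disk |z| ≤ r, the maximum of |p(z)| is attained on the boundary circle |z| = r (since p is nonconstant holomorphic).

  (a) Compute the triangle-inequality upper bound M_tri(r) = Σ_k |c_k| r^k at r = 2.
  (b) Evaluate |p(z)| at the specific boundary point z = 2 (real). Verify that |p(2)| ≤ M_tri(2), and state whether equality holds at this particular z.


Coefficients: c_0 = -2, c_1 = -3, c_2 = 3. Radius r = 2.
Part (a). Triangle bound: M_tri(r) = Σ_k |c_k| r^k
  = |-2|·2^0 + |-3|·2^1 + |3|·2^2
  = 2 + 6 + 12 = 20.
This bounds M(r) := max_{|z|=r} |p(z)| from above; equality holds iff all terms c_k z^k can be made to align in phase at a single z on |z|=r.
Part (b). At z = 2 (real, on the circle |z| = r):
  p(2) = (-2)·2^0 + (-3)·2^1 + (3)·2^2 = 4.
  |p(2)| = 4.
Check: |p(2)| = 4 ≤ 20 = M_tri(2). ✓ Equality does not hold at z = 2 (the coefficients have mixed signs, so the terms do not all align in phase there).

M_tri(2) = 20; |p(2)| = 4; equality at z=2: no.


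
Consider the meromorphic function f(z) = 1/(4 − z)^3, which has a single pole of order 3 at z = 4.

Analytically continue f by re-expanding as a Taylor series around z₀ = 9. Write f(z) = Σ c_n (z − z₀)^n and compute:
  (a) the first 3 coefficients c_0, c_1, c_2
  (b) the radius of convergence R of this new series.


Let w = z − z₀, so z = z₀ + w.
Then 4 − z = 4 − (z₀ + w) = (4 − z₀) − w = -5 − w.
f(z) = 1/(-5 − w)^3 = (1/(-5)^3) · (1 − w/(-5))^{−3}.
By the binomial series (1−u)^{−3} = Σ_{n≥0} C(n+2, 2) u^n for |u|<1, with u = w/(-5):
  c_n = C(n+2, 2) / (-5)^(n+3).
  c_0 = 1/(-5)^3 = -1/125.
  c_1 = 3/(-5)^4 = 3/625.
  c_2 = 6/(-5)^5 = -6/3125.
The series is valid for |w/d| < 1, i.e. |z − z₀| < |d|.
Radius of convergence: R = |4 − z₀| = |-5| = 5 (distance from z₀ to the singularity z = 4).

c_0 = -1/125, c_1 = 3/625, c_2 = -6/3125; R = 5.


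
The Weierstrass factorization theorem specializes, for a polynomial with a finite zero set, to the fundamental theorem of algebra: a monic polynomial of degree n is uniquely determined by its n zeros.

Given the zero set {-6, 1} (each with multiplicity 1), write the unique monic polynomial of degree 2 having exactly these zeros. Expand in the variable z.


The polynomial is p(z) = ∏_{α ∈ S} (z − α), where S = {-6, 1}.
Expanding the product yields: p(z) = z^2 + 5·z -6.
The resulting polynomial has degree 2 and real coefficients as required.

p(z) = z^2 + 5·z -6.


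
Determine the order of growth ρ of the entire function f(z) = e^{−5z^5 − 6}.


|e^{−5z^5 − 6}| = e^{Re(-5·z^5) + -6} ≤ e^{5|z|^5 + -6} = e^{5r^5 + -6} on |z| = r, so ρ ≤ 5. Choosing z on |z|=r so that -5·z^5 is real positive (always possible by picking arg z appropriately) gives |f(z)| = e^{5r^5 + -6}, matching the bound. The additive constant -6 does not affect log log M(r) ~ 5·log r. Hence ρ = 5.
Therefore ρ = 5.

Order ρ = 5.


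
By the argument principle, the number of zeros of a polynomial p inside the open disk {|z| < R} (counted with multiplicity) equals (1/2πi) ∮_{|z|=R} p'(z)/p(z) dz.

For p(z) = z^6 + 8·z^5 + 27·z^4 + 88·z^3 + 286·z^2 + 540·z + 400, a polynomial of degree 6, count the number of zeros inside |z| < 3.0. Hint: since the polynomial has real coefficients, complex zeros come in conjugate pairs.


The zeros of p are: -2, (-2 + 1i), (-2 - 1i), -4, (1 + 3i), (1 - 3i).
Their magnitudes are: 2, 2.236, 2.236, 4, 3.162, 3.162.
Zeros with |z| < R = 3.0: -2, (-2 + 1i), (-2 - 1i).
Count = 3.
By the argument principle, (1/2πi) ∮_{|z|=R} p'(z)/p(z) dz equals exactly this count.

Number of zeros inside |z| < 3.0: 3.


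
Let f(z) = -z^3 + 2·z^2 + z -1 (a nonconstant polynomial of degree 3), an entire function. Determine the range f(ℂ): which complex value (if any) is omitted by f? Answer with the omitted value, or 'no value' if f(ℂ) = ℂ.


Little Picard bounds the complement of f(ℂ) to at most one point.
For every w ∈ ℂ, the equation p(z) − w = 0 is a nonconstant polynomial in z and hence has at least one root by the fundamental theorem of algebra. So p is surjective onto ℂ, omitting no value.

Omitted value: no value.


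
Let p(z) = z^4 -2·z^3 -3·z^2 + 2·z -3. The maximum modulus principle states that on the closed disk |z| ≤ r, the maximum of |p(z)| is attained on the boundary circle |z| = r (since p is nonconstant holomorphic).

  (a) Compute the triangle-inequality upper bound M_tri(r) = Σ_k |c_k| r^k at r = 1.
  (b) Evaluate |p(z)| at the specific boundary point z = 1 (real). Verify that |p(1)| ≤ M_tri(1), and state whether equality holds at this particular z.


Coefficients: c_0 = -3, c_1 = 2, c_2 = -3, c_3 = -2, c_4 = 1. Radius r = 1.
Part (a). Triangle bound: M_tri(r) = Σ_k |c_k| r^k
  = |-3|·1^0 + |2|·1^1 + |-3|·1^2 + |-2|·1^3 + |1|·1^4
  = 3 + 2 + 3 + 2 + 1 = 11.
This bounds M(r) := max_{|z|=r} |p(z)| from above; equality holds iff all terms c_k z^k can be made to align in phase at a single z on |z|=r.
Part (b). At z = 1 (real, on the circle |z| = r):
  p(1) = (-3)·1^0 + (2)·1^1 + (-3)·1^2 + (-2)·1^3 + (1)·1^4 = -5.
  |p(1)| = 5.
Check: |p(1)| = 5 ≤ 11 = M_tri(1). ✓ Equality does not hold at z = 1 (the coefficients have mixed signs, so the terms do not all align in phase there).

M_tri(1) = 11; |p(1)| = 5; equality at z=1: no.


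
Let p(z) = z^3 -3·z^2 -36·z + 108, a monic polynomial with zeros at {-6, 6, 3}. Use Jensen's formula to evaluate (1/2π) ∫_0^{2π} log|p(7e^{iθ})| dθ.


Zeros: -6, 3, 6; r = 7.
Inside |z| < r: -6, 3, 6. Outside (|z| ≥ r): ∅.
p(0) = 108, so log|p(0)| = log(108) = 4.6821.
Apply Jensen: I(r) = log|p(0)| + Σ_k log(r/|z_k|), summed over zeros inside |z| < r.
  log(r/|z_k|) for z_k = -6: log(7/6) = 0.1542
  log(r/|z_k|) for z_k = 6: log(7/6) = 0.1542
  log(r/|z_k|) for z_k = 3: log(7/3) = 0.8473
Sum over inside zeros: 1.1556.
I(r) = log|p(0)| + (inside sum) = 4.6821 + 1.1556 = 5.8377.
Closed form (all zeros inside, monic): I(r) = n·log(r) = 3·log(7) = 5.8377. ✓

I(r) ≈ 5.8377.


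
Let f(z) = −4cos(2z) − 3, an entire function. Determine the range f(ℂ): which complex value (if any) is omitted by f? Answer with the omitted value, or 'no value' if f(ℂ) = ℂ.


Little Picard bounds the complement of f(ℂ) to at most one point.
cos is entire and surjective onto ℂ: for every w ∈ ℂ, cos(ζ) = w has a solution ζ ∈ ℂ (e.g., via the complex inverse arccos). With ζ = 2z this gives z = ζ/(2). Then -4·cos(2z) takes every value in -4·ℂ = ℂ, and adding -3 is a bijection of ℂ. So f is surjective and omits no value. (Note: only on the real line is cos bounded by [−1, 1].)

Omitted value: no value.
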